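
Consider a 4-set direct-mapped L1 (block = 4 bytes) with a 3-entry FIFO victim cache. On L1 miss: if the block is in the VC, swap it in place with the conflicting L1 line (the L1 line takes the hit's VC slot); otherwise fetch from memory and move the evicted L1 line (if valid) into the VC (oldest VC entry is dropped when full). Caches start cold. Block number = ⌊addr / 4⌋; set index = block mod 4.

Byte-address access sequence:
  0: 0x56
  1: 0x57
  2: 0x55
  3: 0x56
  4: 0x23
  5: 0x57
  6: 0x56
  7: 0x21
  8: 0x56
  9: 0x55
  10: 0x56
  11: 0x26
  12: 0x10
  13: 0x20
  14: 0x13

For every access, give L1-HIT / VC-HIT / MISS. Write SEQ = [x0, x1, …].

SEQ = [MISS, L1-HIT, L1-HIT, L1-HIT, MISS, L1-HIT, L1-HIT, L1-HIT, L1-HIT, L1-HIT, L1-HIT, MISS, MISS, VC-HIT, VC-HIT]

0: 0x56 (blk 21, set 1) → MISS  vc=[]
1: 0x57 (blk 21, set 1) → L1-HIT  vc=[]
2: 0x55 (blk 21, set 1) → L1-HIT  vc=[]
3: 0x56 (blk 21, set 1) → L1-HIT  vc=[]
4: 0x23 (blk 8, set 0) → MISS  vc=[]
5: 0x57 (blk 21, set 1) → L1-HIT  vc=[]
6: 0x56 (blk 21, set 1) → L1-HIT  vc=[]
7: 0x21 (blk 8, set 0) → L1-HIT  vc=[]
8: 0x56 (blk 21, set 1) → L1-HIT  vc=[]
9: 0x55 (blk 21, set 1) → L1-HIT  vc=[]
10: 0x56 (blk 21, set 1) → L1-HIT  vc=[]
11: 0x26 (blk 9, set 1) → MISS  vc=[21]
12: 0x10 (blk 4, set 0) → MISS  vc=[21, 8]
13: 0x20 (blk 8, set 0) → VC-HIT  vc=[21, 4]
14: 0x13 (blk 4, set 0) → VC-HIT  vc=[21, 8]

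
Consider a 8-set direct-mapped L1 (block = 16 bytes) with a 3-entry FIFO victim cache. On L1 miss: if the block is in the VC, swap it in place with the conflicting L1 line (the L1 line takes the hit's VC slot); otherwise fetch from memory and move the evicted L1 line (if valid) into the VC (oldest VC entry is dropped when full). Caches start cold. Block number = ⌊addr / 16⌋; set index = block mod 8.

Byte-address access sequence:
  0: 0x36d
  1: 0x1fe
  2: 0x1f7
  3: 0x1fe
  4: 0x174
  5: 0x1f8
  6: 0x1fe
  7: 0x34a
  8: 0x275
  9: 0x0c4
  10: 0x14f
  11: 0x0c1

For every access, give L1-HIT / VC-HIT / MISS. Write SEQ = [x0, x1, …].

#0 0x36d→b54/s6 MISS; vc=[]
#1 0x1fe→b31/s7 MISS; vc=[]
#2 0x1f7→b31/s7 L1-HIT; vc=[]
#3 0x1fe→b31/s7 L1-HIT; vc=[]
#4 0x174→b23/s7 MISS; vc=[31]
#5 0x1f8→b31/s7 VC-HIT; vc=[23]
#6 0x1fe→b31/s7 L1-HIT; vc=[23]
#7 0x34a→b52/s4 MISS; vc=[23]
#8 0x275→b39/s7 MISS; vc=[23,31]
#9 0xc4→b12/s4 MISS; vc=[23,31,52]
#10 0x14f→b20/s4 MISS; vc=[31,52,12]
#11 0xc1→b12/s4 VC-HIT; vc=[31,52,20]

SEQ = [MISS, MISS, L1-HIT, L1-HIT, MISS, VC-HIT, L1-HIT, MISS, MISS, MISS, MISS, VC-HIT]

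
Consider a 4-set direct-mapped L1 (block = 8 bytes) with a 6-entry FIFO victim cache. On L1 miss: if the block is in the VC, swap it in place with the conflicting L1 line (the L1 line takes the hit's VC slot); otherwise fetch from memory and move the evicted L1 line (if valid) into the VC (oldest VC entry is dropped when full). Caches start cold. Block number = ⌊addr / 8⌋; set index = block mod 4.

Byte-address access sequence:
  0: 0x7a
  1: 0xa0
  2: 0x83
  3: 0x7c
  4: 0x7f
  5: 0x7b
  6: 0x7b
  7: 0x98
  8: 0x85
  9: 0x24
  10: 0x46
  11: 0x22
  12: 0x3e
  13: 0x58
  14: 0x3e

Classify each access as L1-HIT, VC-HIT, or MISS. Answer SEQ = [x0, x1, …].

SEQ = [MISS, MISS, MISS, L1-HIT, L1-HIT, L1-HIT, L1-HIT, MISS, L1-HIT, MISS, MISS, VC-HIT, MISS, MISS, VC-HIT]

0: 0x7a (blk 15, set 3) → MISS  vc=[]
1: 0xa0 (blk 20, set 0) → MISS  vc=[]
2: 0x83 (blk 16, set 0) → MISS  vc=[20]
3: 0x7c (blk 15, set 3) → L1-HIT  vc=[20]
4: 0x7f (blk 15, set 3) → L1-HIT  vc=[20]
5: 0x7b (blk 15, set 3) → L1-HIT  vc=[20]
6: 0x7b (blk 15, set 3) → L1-HIT  vc=[20]
7: 0x98 (blk 19, set 3) → MISS  vc=[20, 15]
8: 0x85 (blk 16, set 0) → L1-HIT  vc=[20, 15]
9: 0x24 (blk 4, set 0) → MISS  vc=[20, 15, 16]
10: 0x46 (blk 8, set 0) → MISS  vc=[20, 15, 16, 4]
11: 0x22 (blk 4, set 0) → VC-HIT  vc=[20, 15, 16, 8]
12: 0x3e (blk 7, set 3) → MISS  vc=[20, 15, 16, 8, 19]
13: 0x58 (blk 11, set 3) → MISS  vc=[20, 15, 16, 8, 19, 7]
14: 0x3e (blk 7, set 3) → VC-HIT  vc=[20, 15, 16, 8, 19, 11]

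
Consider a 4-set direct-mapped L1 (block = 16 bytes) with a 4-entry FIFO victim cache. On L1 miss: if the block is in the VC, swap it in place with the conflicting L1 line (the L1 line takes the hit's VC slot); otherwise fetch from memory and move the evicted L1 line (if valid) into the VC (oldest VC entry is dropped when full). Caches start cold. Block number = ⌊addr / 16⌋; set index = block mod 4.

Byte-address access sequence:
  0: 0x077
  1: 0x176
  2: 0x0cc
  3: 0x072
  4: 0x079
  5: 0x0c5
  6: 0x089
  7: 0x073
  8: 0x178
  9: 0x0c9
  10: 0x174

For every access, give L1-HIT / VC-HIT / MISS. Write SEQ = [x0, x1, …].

SEQ = [MISS, MISS, MISS, VC-HIT, L1-HIT, L1-HIT, MISS, L1-HIT, VC-HIT, VC-HIT, L1-HIT]

#0 0x77→b7/s3 MISS; vc=[]
#1 0x176→b23/s3 MISS; vc=[7]
#2 0xcc→b12/s0 MISS; vc=[7]
#3 0x72→b7/s3 VC-HIT; vc=[23]
#4 0x79→b7/s3 L1-HIT; vc=[23]
#5 0xc5→b12/s0 L1-HIT; vc=[23]
#6 0x89→b8/s0 MISS; vc=[23,12]
#7 0x73→b7/s3 L1-HIT; vc=[23,12]
#8 0x178→b23/s3 VC-HIT; vc=[7,12]
#9 0xc9→b12/s0 VC-HIT; vc=[7,8]
#10 0x174→b23/s3 L1-HIT; vc=[7,8]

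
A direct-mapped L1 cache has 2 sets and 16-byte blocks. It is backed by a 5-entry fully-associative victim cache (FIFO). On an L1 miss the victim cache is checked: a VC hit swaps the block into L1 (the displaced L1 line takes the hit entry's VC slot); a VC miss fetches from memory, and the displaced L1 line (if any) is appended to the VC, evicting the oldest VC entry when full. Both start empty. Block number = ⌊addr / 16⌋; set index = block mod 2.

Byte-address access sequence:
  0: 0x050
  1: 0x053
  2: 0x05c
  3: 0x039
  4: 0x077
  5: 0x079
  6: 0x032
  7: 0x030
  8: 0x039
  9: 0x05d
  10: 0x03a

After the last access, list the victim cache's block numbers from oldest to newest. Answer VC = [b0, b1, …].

VC = [5, 7]

  [0] addr=0x50 blk=5 s=1: MISS | VC []
  [1] addr=0x53 blk=5 s=1: L1-HIT | VC []
  [2] addr=0x5c blk=5 s=1: L1-HIT | VC []
  [3] addr=0x39 blk=3 s=1: MISS | VC [5]
  [4] addr=0x77 blk=7 s=1: MISS | VC [5, 3]
  [5] addr=0x79 blk=7 s=1: L1-HIT | VC [5, 3]
  [6] addr=0x32 blk=3 s=1: VC-HIT | VC [5, 7]
  [7] addr=0x30 blk=3 s=1: L1-HIT | VC [5, 7]
  [8] addr=0x39 blk=3 s=1: L1-HIT | VC [5, 7]
  [9] addr=0x5d blk=5 s=1: VC-HIT | VC [3, 7]
  [10] addr=0x3a blk=3 s=1: VC-HIT | VC [5, 7]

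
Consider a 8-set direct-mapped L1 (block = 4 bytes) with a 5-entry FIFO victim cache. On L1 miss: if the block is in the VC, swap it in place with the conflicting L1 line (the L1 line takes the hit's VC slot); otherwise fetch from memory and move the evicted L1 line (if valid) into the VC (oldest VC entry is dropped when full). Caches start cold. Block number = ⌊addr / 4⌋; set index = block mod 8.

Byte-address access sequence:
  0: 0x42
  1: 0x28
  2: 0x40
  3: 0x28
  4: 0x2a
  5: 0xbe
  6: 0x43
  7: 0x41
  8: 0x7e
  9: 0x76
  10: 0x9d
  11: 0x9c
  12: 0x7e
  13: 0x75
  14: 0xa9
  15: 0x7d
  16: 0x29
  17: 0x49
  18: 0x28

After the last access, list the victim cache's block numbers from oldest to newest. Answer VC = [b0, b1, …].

VC = [47, 39, 42, 18]

  [0] addr=0x42 blk=16 s=0: MISS | VC []
  [1] addr=0x28 blk=10 s=2: MISS | VC []
  [2] addr=0x40 blk=16 s=0: L1-HIT | VC []
  [3] addr=0x28 blk=10 s=2: L1-HIT | VC []
  [4] addr=0x2a blk=10 s=2: L1-HIT | VC []
  [5] addr=0xbe blk=47 s=7: MISS | VC []
  [6] addr=0x43 blk=16 s=0: L1-HIT | VC []
  [7] addr=0x41 blk=16 s=0: L1-HIT | VC []
  [8] addr=0x7e blk=31 s=7: MISS | VC [47]
  [9] addr=0x76 blk=29 s=5: MISS | VC [47]
  [10] addr=0x9d blk=39 s=7: MISS | VC [47, 31]
  [11] addr=0x9c blk=39 s=7: L1-HIT | VC [47, 31]
  [12] addr=0x7e blk=31 s=7: VC-HIT | VC [47, 39]
  [13] addr=0x75 blk=29 s=5: L1-HIT | VC [47, 39]
  [14] addr=0xa9 blk=42 s=2: MISS | VC [47, 39, 10]
  [15] addr=0x7d blk=31 s=7: L1-HIT | VC [47, 39, 10]
  [16] addr=0x29 blk=10 s=2: VC-HIT | VC [47, 39, 42]
  [17] addr=0x49 blk=18 s=2: MISS | VC [47, 39, 42, 10]
  [18] addr=0x28 blk=10 s=2: VC-HIT | VC [47, 39, 42, 18]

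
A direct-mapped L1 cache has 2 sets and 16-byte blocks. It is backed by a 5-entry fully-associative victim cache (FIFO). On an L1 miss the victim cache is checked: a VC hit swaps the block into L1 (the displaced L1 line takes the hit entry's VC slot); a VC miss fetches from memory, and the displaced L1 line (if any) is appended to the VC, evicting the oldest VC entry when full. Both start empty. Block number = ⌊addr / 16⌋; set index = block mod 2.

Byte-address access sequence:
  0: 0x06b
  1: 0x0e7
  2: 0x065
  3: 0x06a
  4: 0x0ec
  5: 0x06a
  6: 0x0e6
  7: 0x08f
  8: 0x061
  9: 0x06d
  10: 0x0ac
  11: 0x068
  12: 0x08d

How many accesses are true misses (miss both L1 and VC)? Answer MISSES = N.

MISSES = 4

  [0] addr=0x6b blk=6 s=0: MISS | VC []
  [1] addr=0xe7 blk=14 s=0: MISS | VC [6]
  [2] addr=0x65 blk=6 s=0: VC-HIT | VC [14]
  [3] addr=0x6a blk=6 s=0: L1-HIT | VC [14]
  [4] addr=0xec blk=14 s=0: VC-HIT | VC [6]
  [5] addr=0x6a blk=6 s=0: VC-HIT | VC [14]
  [6] addr=0xe6 blk=14 s=0: VC-HIT | VC [6]
  [7] addr=0x8f blk=8 s=0: MISS | VC [6, 14]
  [8] addr=0x61 blk=6 s=0: VC-HIT | VC [8, 14]
  [9] addr=0x6d blk=6 s=0: L1-HIT | VC [8, 14]
  [10] addr=0xac blk=10 s=0: MISS | VC [8, 14, 6]
  [11] addr=0x68 blk=6 s=0: VC-HIT | VC [8, 14, 10]
  [12] addr=0x8d blk=8 s=0: VC-HIT | VC [6, 14, 10]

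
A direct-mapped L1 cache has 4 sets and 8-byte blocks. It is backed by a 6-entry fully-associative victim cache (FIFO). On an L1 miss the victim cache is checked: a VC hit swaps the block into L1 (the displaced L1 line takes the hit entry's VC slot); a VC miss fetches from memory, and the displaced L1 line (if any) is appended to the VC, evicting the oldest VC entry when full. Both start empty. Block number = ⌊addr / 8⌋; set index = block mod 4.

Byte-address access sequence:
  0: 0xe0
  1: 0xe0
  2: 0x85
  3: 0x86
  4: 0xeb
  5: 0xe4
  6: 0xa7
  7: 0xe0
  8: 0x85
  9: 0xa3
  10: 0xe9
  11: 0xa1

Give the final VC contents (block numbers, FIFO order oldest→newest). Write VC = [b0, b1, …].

0: 0xe0 (blk 28, set 0) → MISS  vc=[]
1: 0xe0 (blk 28, set 0) → L1-HIT  vc=[]
2: 0x85 (blk 16, set 0) → MISS  vc=[28]
3: 0x86 (blk 16, set 0) → L1-HIT  vc=[28]
4: 0xeb (blk 29, set 1) → MISS  vc=[28]
5: 0xe4 (blk 28, set 0) → VC-HIT  vc=[16]
6: 0xa7 (blk 20, set 0) → MISS  vc=[16, 28]
7: 0xe0 (blk 28, set 0) → VC-HIT  vc=[16, 20]
8: 0x85 (blk 16, set 0) → VC-HIT  vc=[28, 20]
9: 0xa3 (blk 20, set 0) → VC-HIT  vc=[28, 16]
10: 0xe9 (blk 29, set 1) → L1-HIT  vc=[28, 16]
11: 0xa1 (blk 20, set 0) → L1-HIT  vc=[28, 16]

VC = [28, 16]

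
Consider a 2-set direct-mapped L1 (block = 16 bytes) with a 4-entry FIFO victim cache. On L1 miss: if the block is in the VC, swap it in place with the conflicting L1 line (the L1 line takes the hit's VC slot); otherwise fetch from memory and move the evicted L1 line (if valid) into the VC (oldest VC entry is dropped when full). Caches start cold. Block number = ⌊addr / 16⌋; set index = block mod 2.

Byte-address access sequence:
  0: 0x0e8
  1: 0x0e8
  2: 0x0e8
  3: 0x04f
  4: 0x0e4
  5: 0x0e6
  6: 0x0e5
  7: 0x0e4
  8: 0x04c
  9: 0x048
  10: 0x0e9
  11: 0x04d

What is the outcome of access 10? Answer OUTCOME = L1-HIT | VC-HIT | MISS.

OUTCOME = VC-HIT

#0 0xe8→b14/s0 MISS; vc=[]
#1 0xe8→b14/s0 L1-HIT; vc=[]
#2 0xe8→b14/s0 L1-HIT; vc=[]
#3 0x4f→b4/s0 MISS; vc=[14]
#4 0xe4→b14/s0 VC-HIT; vc=[4]
#5 0xe6→b14/s0 L1-HIT; vc=[4]
#6 0xe5→b14/s0 L1-HIT; vc=[4]
#7 0xe4→b14/s0 L1-HIT; vc=[4]
#8 0x4c→b4/s0 VC-HIT; vc=[14]
#9 0x48→b4/s0 L1-HIT; vc=[14]
#10 0xe9→b14/s0 VC-HIT; vc=[4]
#11 0x4d→b4/s0 VC-HIT; vc=[14]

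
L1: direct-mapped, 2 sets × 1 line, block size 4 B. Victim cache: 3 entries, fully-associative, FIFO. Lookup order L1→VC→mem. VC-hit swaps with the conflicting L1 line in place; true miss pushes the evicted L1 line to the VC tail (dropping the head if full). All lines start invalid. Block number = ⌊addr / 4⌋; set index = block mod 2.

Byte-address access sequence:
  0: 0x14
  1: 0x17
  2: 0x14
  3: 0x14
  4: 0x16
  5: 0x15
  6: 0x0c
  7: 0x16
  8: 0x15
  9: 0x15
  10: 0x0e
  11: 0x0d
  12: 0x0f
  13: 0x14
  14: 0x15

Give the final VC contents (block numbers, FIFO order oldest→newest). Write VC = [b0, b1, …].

  [0] addr=0x14 blk=5 s=1: MISS | VC []
  [1] addr=0x17 blk=5 s=1: L1-HIT | VC []
  [2] addr=0x14 blk=5 s=1: L1-HIT | VC []
  [3] addr=0x14 blk=5 s=1: L1-HIT | VC []
  [4] addr=0x16 blk=5 s=1: L1-HIT | VC []
  [5] addr=0x15 blk=5 s=1: L1-HIT | VC []
  [6] addr=0xc blk=3 s=1: MISS | VC [5]
  [7] addr=0x16 blk=5 s=1: VC-HIT | VC [3]
  [8] addr=0x15 blk=5 s=1: L1-HIT | VC [3]
  [9] addr=0x15 blk=5 s=1: L1-HIT | VC [3]
  [10] addr=0xe blk=3 s=1: VC-HIT | VC [5]
  [11] addr=0xd blk=3 s=1: L1-HIT | VC [5]
  [12] addr=0xf blk=3 s=1: L1-HIT | VC [5]
  [13] addr=0x14 blk=5 s=1: VC-HIT | VC [3]
  [14] addr=0x15 blk=5 s=1: L1-HIT | VC [3]

VC = [3]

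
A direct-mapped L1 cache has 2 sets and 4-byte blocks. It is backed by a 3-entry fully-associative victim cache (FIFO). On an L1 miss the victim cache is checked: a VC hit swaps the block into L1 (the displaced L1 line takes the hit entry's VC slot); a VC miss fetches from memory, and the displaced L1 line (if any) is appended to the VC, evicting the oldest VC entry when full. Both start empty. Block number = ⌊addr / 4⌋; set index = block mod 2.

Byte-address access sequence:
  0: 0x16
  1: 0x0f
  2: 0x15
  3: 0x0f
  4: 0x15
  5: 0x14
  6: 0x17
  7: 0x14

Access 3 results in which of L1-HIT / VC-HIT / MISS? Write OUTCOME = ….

  [0] addr=0x16 blk=5 s=1: MISS | VC []
  [1] addr=0xf blk=3 s=1: MISS | VC [5]
  [2] addr=0x15 blk=5 s=1: VC-HIT | VC [3]
  [3] addr=0xf blk=3 s=1: VC-HIT | VC [5]
  [4] addr=0x15 blk=5 s=1: VC-HIT | VC [3]
  [5] addr=0x14 blk=5 s=1: L1-HIT | VC [3]
  [6] addr=0x17 blk=5 s=1: L1-HIT | VC [3]
  [7] addr=0x14 blk=5 s=1: L1-HIT | VC [3]

OUTCOME = VC-HIT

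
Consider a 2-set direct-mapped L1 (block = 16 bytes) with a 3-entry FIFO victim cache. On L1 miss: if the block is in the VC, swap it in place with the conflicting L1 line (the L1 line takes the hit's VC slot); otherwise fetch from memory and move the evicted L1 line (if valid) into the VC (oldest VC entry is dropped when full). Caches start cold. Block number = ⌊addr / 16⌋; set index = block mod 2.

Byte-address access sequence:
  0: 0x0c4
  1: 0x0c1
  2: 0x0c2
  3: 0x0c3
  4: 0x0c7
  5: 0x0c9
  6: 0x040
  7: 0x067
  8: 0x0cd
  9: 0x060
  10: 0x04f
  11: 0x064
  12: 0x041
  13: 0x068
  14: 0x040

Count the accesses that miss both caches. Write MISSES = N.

#0 0xc4→b12/s0 MISS; vc=[]
#1 0xc1→b12/s0 L1-HIT; vc=[]
#2 0xc2→b12/s0 L1-HIT; vc=[]
#3 0xc3→b12/s0 L1-HIT; vc=[]
#4 0xc7→b12/s0 L1-HIT; vc=[]
#5 0xc9→b12/s0 L1-HIT; vc=[]
#6 0x40→b4/s0 MISS; vc=[12]
#7 0x67→b6/s0 MISS; vc=[12,4]
#8 0xcd→b12/s0 VC-HIT; vc=[6,4]
#9 0x60→b6/s0 VC-HIT; vc=[12,4]
#10 0x4f→b4/s0 VC-HIT; vc=[12,6]
#11 0x64→b6/s0 VC-HIT; vc=[12,4]
#12 0x41→b4/s0 VC-HIT; vc=[12,6]
#13 0x68→b6/s0 VC-HIT; vc=[12,4]
#14 0x40→b4/s0 VC-HIT; vc=[12,6]

MISSES = 3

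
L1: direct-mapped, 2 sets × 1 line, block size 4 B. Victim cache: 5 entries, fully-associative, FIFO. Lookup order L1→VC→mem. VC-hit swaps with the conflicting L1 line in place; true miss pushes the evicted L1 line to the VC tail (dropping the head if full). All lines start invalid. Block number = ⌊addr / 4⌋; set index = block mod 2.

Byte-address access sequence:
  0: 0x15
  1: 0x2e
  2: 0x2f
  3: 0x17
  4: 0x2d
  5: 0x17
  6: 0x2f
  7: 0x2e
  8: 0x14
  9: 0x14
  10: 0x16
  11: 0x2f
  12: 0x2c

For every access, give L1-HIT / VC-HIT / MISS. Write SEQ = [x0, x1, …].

  [0] addr=0x15 blk=5 s=1: MISS | VC []
  [1] addr=0x2e blk=11 s=1: MISS | VC [5]
  [2] addr=0x2f blk=11 s=1: L1-HIT | VC [5]
  [3] addr=0x17 blk=5 s=1: VC-HIT | VC [11]
  [4] addr=0x2d blk=11 s=1: VC-HIT | VC [5]
  [5] addr=0x17 blk=5 s=1: VC-HIT | VC [11]
  [6] addr=0x2f blk=11 s=1: VC-HIT | VC [5]
  [7] addr=0x2e blk=11 s=1: L1-HIT | VC [5]
  [8] addr=0x14 blk=5 s=1: VC-HIT | VC [11]
  [9] addr=0x14 blk=5 s=1: L1-HIT | VC [11]
  [10] addr=0x16 blk=5 s=1: L1-HIT | VC [11]
  [11] addr=0x2f blk=11 s=1: VC-HIT | VC [5]
  [12] addr=0x2c blk=11 s=1: L1-HIT | VC [5]

SEQ = [MISS, MISS, L1-HIT, VC-HIT, VC-HIT, VC-HIT, VC-HIT, L1-HIT, VC-HIT, L1-HIT, L1-HIT, VC-HIT, L1-HIT]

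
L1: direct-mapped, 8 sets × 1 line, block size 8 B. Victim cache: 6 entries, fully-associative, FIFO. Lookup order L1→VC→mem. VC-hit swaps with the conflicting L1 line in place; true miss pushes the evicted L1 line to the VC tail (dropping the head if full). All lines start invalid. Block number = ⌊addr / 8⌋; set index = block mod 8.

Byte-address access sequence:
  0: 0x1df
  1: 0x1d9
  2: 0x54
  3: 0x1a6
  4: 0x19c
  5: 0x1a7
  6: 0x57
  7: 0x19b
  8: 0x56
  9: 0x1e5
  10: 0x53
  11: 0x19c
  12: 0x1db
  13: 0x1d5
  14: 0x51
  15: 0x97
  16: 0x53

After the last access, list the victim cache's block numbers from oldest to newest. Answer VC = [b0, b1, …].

  [0] addr=0x1df blk=59 s=3: MISS | VC []
  [1] addr=0x1d9 blk=59 s=3: L1-HIT | VC []
  [2] addr=0x54 blk=10 s=2: MISS | VC []
  [3] addr=0x1a6 blk=52 s=4: MISS | VC []
  [4] addr=0x19c blk=51 s=3: MISS | VC [59]
  [5] addr=0x1a7 blk=52 s=4: L1-HIT | VC [59]
  [6] addr=0x57 blk=10 s=2: L1-HIT | VC [59]
  [7] addr=0x19b blk=51 s=3: L1-HIT | VC [59]
  [8] addr=0x56 blk=10 s=2: L1-HIT | VC [59]
  [9] addr=0x1e5 blk=60 s=4: MISS | VC [59, 52]
  [10] addr=0x53 blk=10 s=2: L1-HIT | VC [59, 52]
  [11] addr=0x19c blk=51 s=3: L1-HIT | VC [59, 52]
  [12] addr=0x1db blk=59 s=3: VC-HIT | VC [51, 52]
  [13] addr=0x1d5 blk=58 s=2: MISS | VC [51, 52, 10]
  [14] addr=0x51 blk=10 s=2: VC-HIT | VC [51, 52, 58]
  [15] addr=0x97 blk=18 s=2: MISS | VC [51, 52, 58, 10]
  [16] addr=0x53 blk=10 s=2: VC-HIT | VC [51, 52, 58, 18]

VC = [51, 52, 58, 18]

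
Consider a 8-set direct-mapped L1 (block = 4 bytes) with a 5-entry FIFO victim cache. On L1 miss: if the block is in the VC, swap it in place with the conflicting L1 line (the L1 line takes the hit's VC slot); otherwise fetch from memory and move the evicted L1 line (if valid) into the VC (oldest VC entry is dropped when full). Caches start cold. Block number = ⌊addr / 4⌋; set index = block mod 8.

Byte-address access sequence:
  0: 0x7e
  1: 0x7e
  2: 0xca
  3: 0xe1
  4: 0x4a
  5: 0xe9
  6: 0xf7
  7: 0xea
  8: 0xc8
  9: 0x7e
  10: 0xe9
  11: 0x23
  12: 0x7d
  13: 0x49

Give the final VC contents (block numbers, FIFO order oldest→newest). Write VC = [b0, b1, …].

#0 0x7e→b31/s7 MISS; vc=[]
#1 0x7e→b31/s7 L1-HIT; vc=[]
#2 0xca→b50/s2 MISS; vc=[]
#3 0xe1→b56/s0 MISS; vc=[]
#4 0x4a→b18/s2 MISS; vc=[50]
#5 0xe9→b58/s2 MISS; vc=[50,18]
#6 0xf7→b61/s5 MISS; vc=[50,18]
#7 0xea→b58/s2 L1-HIT; vc=[50,18]
#8 0xc8→b50/s2 VC-HIT; vc=[58,18]
#9 0x7e→b31/s7 L1-HIT; vc=[58,18]
#10 0xe9→b58/s2 VC-HIT; vc=[50,18]
#11 0x23→b8/s0 MISS; vc=[50,18,56]
#12 0x7d→b31/s7 L1-HIT; vc=[50,18,56]
#13 0x49→b18/s2 VC-HIT; vc=[50,58,56]

VC = [50, 58, 56]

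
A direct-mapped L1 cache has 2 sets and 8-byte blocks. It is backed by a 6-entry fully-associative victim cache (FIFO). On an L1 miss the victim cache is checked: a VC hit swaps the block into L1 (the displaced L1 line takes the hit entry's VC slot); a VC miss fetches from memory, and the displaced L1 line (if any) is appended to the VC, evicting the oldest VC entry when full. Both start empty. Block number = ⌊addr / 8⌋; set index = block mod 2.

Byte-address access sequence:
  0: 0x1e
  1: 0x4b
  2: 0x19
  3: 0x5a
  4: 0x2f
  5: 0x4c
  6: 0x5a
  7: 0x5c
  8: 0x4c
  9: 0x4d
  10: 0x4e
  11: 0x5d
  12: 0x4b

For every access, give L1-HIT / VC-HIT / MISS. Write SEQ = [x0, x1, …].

0: 0x1e (blk 3, set 1) → MISS  vc=[]
1: 0x4b (blk 9, set 1) → MISS  vc=[3]
2: 0x19 (blk 3, set 1) → VC-HIT  vc=[9]
3: 0x5a (blk 11, set 1) → MISS  vc=[9, 3]
4: 0x2f (blk 5, set 1) → MISS  vc=[9, 3, 11]
5: 0x4c (blk 9, set 1) → VC-HIT  vc=[5, 3, 11]
6: 0x5a (blk 11, set 1) → VC-HIT  vc=[5, 3, 9]
7: 0x5c (blk 11, set 1) → L1-HIT  vc=[5, 3, 9]
8: 0x4c (blk 9, set 1) → VC-HIT  vc=[5, 3, 11]
9: 0x4d (blk 9, set 1) → L1-HIT  vc=[5, 3, 11]
10: 0x4e (blk 9, set 1) → L1-HIT  vc=[5, 3, 11]
11: 0x5d (blk 11, set 1) → VC-HIT  vc=[5, 3, 9]
12: 0x4b (blk 9, set 1) → VC-HIT  vc=[5, 3, 11]

SEQ = [MISS, MISS, VC-HIT, MISS, MISS, VC-HIT, VC-HIT, L1-HIT, VC-HIT, L1-HIT, L1-HIT, VC-HIT, VC-HIT]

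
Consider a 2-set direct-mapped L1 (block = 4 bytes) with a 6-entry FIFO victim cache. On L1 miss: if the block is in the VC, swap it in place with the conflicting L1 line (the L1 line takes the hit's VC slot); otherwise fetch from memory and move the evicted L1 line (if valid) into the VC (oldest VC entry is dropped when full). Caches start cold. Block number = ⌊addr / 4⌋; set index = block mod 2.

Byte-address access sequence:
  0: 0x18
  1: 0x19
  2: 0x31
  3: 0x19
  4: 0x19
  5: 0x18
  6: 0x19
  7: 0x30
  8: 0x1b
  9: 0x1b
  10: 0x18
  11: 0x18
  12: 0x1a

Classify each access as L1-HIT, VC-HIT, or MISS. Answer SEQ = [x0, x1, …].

SEQ = [MISS, L1-HIT, MISS, VC-HIT, L1-HIT, L1-HIT, L1-HIT, VC-HIT, VC-HIT, L1-HIT, L1-HIT, L1-HIT, L1-HIT]

  [0] addr=0x18 blk=6 s=0: MISS | VC []
  [1] addr=0x19 blk=6 s=0: L1-HIT | VC []
  [2] addr=0x31 blk=12 s=0: MISS | VC [6]
  [3] addr=0x19 blk=6 s=0: VC-HIT | VC [12]
  [4] addr=0x19 blk=6 s=0: L1-HIT | VC [12]
  [5] addr=0x18 blk=6 s=0: L1-HIT | VC [12]
  [6] addr=0x19 blk=6 s=0: L1-HIT | VC [12]
  [7] addr=0x30 blk=12 s=0: VC-HIT | VC [6]
  [8] addr=0x1b blk=6 s=0: VC-HIT | VC [12]
  [9] addr=0x1b blk=6 s=0: L1-HIT | VC [12]
  [10] addr=0x18 blk=6 s=0: L1-HIT | VC [12]
  [11] addr=0x18 blk=6 s=0: L1-HIT | VC [12]
  [12] addr=0x1a blk=6 s=0: L1-HIT | VC [12]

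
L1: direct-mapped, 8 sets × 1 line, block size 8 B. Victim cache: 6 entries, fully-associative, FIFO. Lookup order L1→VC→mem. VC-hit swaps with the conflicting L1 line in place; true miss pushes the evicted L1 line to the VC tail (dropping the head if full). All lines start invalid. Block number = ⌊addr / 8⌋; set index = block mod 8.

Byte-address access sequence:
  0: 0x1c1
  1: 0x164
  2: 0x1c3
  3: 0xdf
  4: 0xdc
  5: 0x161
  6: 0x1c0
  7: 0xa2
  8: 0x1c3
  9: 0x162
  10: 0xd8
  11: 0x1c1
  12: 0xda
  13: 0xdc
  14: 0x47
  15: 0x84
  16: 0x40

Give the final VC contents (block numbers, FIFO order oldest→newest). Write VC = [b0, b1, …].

  [0] addr=0x1c1 blk=56 s=0: MISS | VC []
  [1] addr=0x164 blk=44 s=4: MISS | VC []
  [2] addr=0x1c3 blk=56 s=0: L1-HIT | VC []
  [3] addr=0xdf blk=27 s=3: MISS | VC []
  [4] addr=0xdc blk=27 s=3: L1-HIT | VC []
  [5] addr=0x161 blk=44 s=4: L1-HIT | VC []
  [6] addr=0x1c0 blk=56 s=0: L1-HIT | VC []
  [7] addr=0xa2 blk=20 s=4: MISS | VC [44]
  [8] addr=0x1c3 blk=56 s=0: L1-HIT | VC [44]
  [9] addr=0x162 blk=44 s=4: VC-HIT | VC [20]
  [10] addr=0xd8 blk=27 s=3: L1-HIT | VC [20]
  [11] addr=0x1c1 blk=56 s=0: L1-HIT | VC [20]
  [12] addr=0xda blk=27 s=3: L1-HIT | VC [20]
  [13] addr=0xdc blk=27 s=3: L1-HIT | VC [20]
  [14] addr=0x47 blk=8 s=0: MISS | VC [20, 56]
  [15] addr=0x84 blk=16 s=0: MISS | VC [20, 56, 8]
  [16] addr=0x40 blk=8 s=0: VC-HIT | VC [20, 56, 16]

VC = [20, 56, 16]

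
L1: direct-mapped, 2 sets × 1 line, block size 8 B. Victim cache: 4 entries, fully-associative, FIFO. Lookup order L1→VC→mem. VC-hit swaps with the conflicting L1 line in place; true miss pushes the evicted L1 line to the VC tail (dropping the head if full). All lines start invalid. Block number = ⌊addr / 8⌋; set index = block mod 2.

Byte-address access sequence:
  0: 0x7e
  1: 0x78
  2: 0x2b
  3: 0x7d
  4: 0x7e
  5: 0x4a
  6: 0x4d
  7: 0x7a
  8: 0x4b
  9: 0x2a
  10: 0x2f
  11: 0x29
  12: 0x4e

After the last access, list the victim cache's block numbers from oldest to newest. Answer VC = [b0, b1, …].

0: 0x7e (blk 15, set 1) → MISS  vc=[]
1: 0x78 (blk 15, set 1) → L1-HIT  vc=[]
2: 0x2b (blk 5, set 1) → MISS  vc=[15]
3: 0x7d (blk 15, set 1) → VC-HIT  vc=[5]
4: 0x7e (blk 15, set 1) → L1-HIT  vc=[5]
5: 0x4a (blk 9, set 1) → MISS  vc=[5, 15]
6: 0x4d (blk 9, set 1) → L1-HIT  vc=[5, 15]
7: 0x7a (blk 15, set 1) → VC-HIT  vc=[5, 9]
8: 0x4b (blk 9, set 1) → VC-HIT  vc=[5, 15]
9: 0x2a (blk 5, set 1) → VC-HIT  vc=[9, 15]
10: 0x2f (blk 5, set 1) → L1-HIT  vc=[9, 15]
11: 0x29 (blk 5, set 1) → L1-HIT  vc=[9, 15]
12: 0x4e (blk 9, set 1) → VC-HIT  vc=[5, 15]

VC = [5, 15]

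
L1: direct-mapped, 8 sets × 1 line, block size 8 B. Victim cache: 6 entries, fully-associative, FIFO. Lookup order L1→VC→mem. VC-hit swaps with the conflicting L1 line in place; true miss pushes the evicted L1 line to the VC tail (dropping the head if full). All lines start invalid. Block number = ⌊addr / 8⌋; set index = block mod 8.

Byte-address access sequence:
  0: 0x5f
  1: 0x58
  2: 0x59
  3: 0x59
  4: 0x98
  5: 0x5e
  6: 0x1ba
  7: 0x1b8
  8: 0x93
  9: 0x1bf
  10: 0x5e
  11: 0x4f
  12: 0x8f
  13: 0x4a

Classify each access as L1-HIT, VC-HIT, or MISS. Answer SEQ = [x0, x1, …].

SEQ = [MISS, L1-HIT, L1-HIT, L1-HIT, MISS, VC-HIT, MISS, L1-HIT, MISS, L1-HIT, L1-HIT, MISS, MISS, VC-HIT]

  [0] addr=0x5f blk=11 s=3: MISS | VC []
  [1] addr=0x58 blk=11 s=3: L1-HIT | VC []
  [2] addr=0x59 blk=11 s=3: L1-HIT | VC []
  [3] addr=0x59 blk=11 s=3: L1-HIT | VC []
  [4] addr=0x98 blk=19 s=3: MISS | VC [11]
  [5] addr=0x5e blk=11 s=3: VC-HIT | VC [19]
  [6] addr=0x1ba blk=55 s=7: MISS | VC [19]
  [7] addr=0x1b8 blk=55 s=7: L1-HIT | VC [19]
  [8] addr=0x93 blk=18 s=2: MISS | VC [19]
  [9] addr=0x1bf blk=55 s=7: L1-HIT | VC [19]
  [10] addr=0x5e blk=11 s=3: L1-HIT | VC [19]
  [11] addr=0x4f blk=9 s=1: MISS | VC [19]
  [12] addr=0x8f blk=17 s=1: MISS | VC [19, 9]
  [13] addr=0x4a blk=9 s=1: VC-HIT | VC [19, 17]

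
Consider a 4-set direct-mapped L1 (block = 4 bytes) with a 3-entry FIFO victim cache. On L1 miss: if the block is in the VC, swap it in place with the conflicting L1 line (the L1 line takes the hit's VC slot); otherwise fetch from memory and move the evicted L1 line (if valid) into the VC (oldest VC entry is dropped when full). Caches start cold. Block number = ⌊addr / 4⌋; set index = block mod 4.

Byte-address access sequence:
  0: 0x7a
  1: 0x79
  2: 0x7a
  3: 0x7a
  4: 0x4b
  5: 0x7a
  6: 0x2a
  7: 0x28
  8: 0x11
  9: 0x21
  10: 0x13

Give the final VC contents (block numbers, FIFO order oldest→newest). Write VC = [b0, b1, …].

VC = [18, 30, 8]

#0 0x7a→b30/s2 MISS; vc=[]
#1 0x79→b30/s2 L1-HIT; vc=[]
#2 0x7a→b30/s2 L1-HIT; vc=[]
#3 0x7a→b30/s2 L1-HIT; vc=[]
#4 0x4b→b18/s2 MISS; vc=[30]
#5 0x7a→b30/s2 VC-HIT; vc=[18]
#6 0x2a→b10/s2 MISS; vc=[18,30]
#7 0x28→b10/s2 L1-HIT; vc=[18,30]
#8 0x11→b4/s0 MISS; vc=[18,30]
#9 0x21→b8/s0 MISS; vc=[18,30,4]
#10 0x13→b4/s0 VC-HIT; vc=[18,30,8]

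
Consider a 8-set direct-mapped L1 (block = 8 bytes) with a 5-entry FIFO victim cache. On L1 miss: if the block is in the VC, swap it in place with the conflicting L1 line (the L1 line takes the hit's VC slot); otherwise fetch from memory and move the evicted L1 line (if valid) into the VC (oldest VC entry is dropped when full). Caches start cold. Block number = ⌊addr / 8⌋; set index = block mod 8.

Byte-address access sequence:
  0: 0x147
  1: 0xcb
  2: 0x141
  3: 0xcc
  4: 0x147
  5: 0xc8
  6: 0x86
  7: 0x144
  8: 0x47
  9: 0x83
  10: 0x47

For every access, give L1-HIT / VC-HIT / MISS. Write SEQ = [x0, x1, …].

SEQ = [MISS, MISS, L1-HIT, L1-HIT, L1-HIT, L1-HIT, MISS, VC-HIT, MISS, VC-HIT, VC-HIT]

#0 0x147→b40/s0 MISS; vc=[]
#1 0xcb→b25/s1 MISS; vc=[]
#2 0x141→b40/s0 L1-HIT; vc=[]
#3 0xcc→b25/s1 L1-HIT; vc=[]
#4 0x147→b40/s0 L1-HIT; vc=[]
#5 0xc8→b25/s1 L1-HIT; vc=[]
#6 0x86→b16/s0 MISS; vc=[40]
#7 0x144→b40/s0 VC-HIT; vc=[16]
#8 0x47→b8/s0 MISS; vc=[16,40]
#9 0x83→b16/s0 VC-HIT; vc=[8,40]
#10 0x47→b8/s0 VC-HIT; vc=[16,40]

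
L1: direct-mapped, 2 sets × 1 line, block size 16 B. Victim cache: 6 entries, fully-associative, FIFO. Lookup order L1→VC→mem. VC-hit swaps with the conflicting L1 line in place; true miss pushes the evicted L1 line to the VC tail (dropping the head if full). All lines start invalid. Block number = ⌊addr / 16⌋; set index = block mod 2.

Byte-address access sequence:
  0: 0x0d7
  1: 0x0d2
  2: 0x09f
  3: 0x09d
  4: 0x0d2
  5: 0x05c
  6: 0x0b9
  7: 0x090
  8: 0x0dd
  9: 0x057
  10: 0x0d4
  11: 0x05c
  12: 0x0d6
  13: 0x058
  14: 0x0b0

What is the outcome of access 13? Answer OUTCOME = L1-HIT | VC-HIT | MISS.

OUTCOME = VC-HIT

0: 0xd7 (blk 13, set 1) → MISS  vc=[]
1: 0xd2 (blk 13, set 1) → L1-HIT  vc=[]
2: 0x9f (blk 9, set 1) → MISS  vc=[13]
3: 0x9d (blk 9, set 1) → L1-HIT  vc=[13]
4: 0xd2 (blk 13, set 1) → VC-HIT  vc=[9]
5: 0x5c (blk 5, set 1) → MISS  vc=[9, 13]
6: 0xb9 (blk 11, set 1) → MISS  vc=[9, 13, 5]
7: 0x90 (blk 9, set 1) → VC-HIT  vc=[11, 13, 5]
8: 0xdd (blk 13, set 1) → VC-HIT  vc=[11, 9, 5]
9: 0x57 (blk 5, set 1) → VC-HIT  vc=[11, 9, 13]
10: 0xd4 (blk 13, set 1) → VC-HIT  vc=[11, 9, 5]
11: 0x5c (blk 5, set 1) → VC-HIT  vc=[11, 9, 13]
12: 0xd6 (blk 13, set 1) → VC-HIT  vc=[11, 9, 5]
13: 0x58 (blk 5, set 1) → VC-HIT  vc=[11, 9, 13]
14: 0xb0 (blk 11, set 1) → VC-HIT  vc=[5, 9, 13]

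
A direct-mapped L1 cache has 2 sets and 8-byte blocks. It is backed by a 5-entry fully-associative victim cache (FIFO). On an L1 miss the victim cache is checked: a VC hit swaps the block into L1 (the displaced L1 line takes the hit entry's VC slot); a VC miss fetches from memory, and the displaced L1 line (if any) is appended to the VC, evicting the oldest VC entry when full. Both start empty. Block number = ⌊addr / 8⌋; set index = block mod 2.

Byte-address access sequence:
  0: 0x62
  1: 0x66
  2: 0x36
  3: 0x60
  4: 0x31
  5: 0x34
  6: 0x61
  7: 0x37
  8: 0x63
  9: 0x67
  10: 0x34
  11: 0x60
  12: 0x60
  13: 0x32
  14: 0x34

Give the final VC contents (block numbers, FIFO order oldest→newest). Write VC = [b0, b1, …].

VC = [12]

  [0] addr=0x62 blk=12 s=0: MISS | VC []
  [1] addr=0x66 blk=12 s=0: L1-HIT | VC []
  [2] addr=0x36 blk=6 s=0: MISS | VC [12]
  [3] addr=0x60 blk=12 s=0: VC-HIT | VC [6]
  [4] addr=0x31 blk=6 s=0: VC-HIT | VC [12]
  [5] addr=0x34 blk=6 s=0: L1-HIT | VC [12]
  [6] addr=0x61 blk=12 s=0: VC-HIT | VC [6]
  [7] addr=0x37 blk=6 s=0: VC-HIT | VC [12]
  [8] addr=0x63 blk=12 s=0: VC-HIT | VC [6]
  [9] addr=0x67 blk=12 s=0: L1-HIT | VC [6]
  [10] addr=0x34 blk=6 s=0: VC-HIT | VC [12]
  [11] addr=0x60 blk=12 s=0: VC-HIT | VC [6]
  [12] addr=0x60 blk=12 s=0: L1-HIT | VC [6]
  [13] addr=0x32 blk=6 s=0: VC-HIT | VC [12]
  [14] addr=0x34 blk=6 s=0: L1-HIT | VC [12]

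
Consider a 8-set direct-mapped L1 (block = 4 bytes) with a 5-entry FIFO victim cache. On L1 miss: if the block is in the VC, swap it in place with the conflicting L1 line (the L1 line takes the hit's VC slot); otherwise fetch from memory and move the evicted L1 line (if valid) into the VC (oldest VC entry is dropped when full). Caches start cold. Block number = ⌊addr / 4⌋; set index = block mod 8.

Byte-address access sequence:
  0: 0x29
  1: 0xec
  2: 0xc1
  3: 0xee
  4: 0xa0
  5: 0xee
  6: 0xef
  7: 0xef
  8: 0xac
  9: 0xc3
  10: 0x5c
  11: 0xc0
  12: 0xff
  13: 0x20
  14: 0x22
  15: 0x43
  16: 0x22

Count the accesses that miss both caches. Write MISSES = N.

0: 0x29 (blk 10, set 2) → MISS  vc=[]
1: 0xec (blk 59, set 3) → MISS  vc=[]
2: 0xc1 (blk 48, set 0) → MISS  vc=[]
3: 0xee (blk 59, set 3) → L1-HIT  vc=[]
4: 0xa0 (blk 40, set 0) → MISS  vc=[48]
5: 0xee (blk 59, set 3) → L1-HIT  vc=[48]
6: 0xef (blk 59, set 3) → L1-HIT  vc=[48]
7: 0xef (blk 59, set 3) → L1-HIT  vc=[48]
8: 0xac (blk 43, set 3) → MISS  vc=[48, 59]
9: 0xc3 (blk 48, set 0) → VC-HIT  vc=[40, 59]
10: 0x5c (blk 23, set 7) → MISS  vc=[40, 59]
11: 0xc0 (blk 48, set 0) → L1-HIT  vc=[40, 59]
12: 0xff (blk 63, set 7) → MISS  vc=[40, 59, 23]
13: 0x20 (blk 8, set 0) → MISS  vc=[40, 59, 23, 48]
14: 0x22 (blk 8, set 0) → L1-HIT  vc=[40, 59, 23, 48]
15: 0x43 (blk 16, set 0) → MISS  vc=[40, 59, 23, 48, 8]
16: 0x22 (blk 8, set 0) → VC-HIT  vc=[40, 59, 23, 48, 16]

MISSES = 9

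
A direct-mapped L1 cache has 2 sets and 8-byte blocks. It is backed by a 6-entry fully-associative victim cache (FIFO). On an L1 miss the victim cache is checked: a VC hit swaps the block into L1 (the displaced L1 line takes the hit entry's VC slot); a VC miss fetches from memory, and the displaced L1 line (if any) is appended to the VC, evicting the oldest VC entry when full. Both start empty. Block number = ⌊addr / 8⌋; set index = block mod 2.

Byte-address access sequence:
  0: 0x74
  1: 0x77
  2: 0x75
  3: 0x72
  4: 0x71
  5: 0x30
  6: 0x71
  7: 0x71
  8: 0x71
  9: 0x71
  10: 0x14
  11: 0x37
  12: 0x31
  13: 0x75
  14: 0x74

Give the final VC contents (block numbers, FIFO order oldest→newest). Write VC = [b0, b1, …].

VC = [2, 6]

0: 0x74 (blk 14, set 0) → MISS  vc=[]
1: 0x77 (blk 14, set 0) → L1-HIT  vc=[]
2: 0x75 (blk 14, set 0) → L1-HIT  vc=[]
3: 0x72 (blk 14, set 0) → L1-HIT  vc=[]
4: 0x71 (blk 14, set 0) → L1-HIT  vc=[]
5: 0x30 (blk 6, set 0) → MISS  vc=[14]
6: 0x71 (blk 14, set 0) → VC-HIT  vc=[6]
7: 0x71 (blk 14, set 0) → L1-HIT  vc=[6]
8: 0x71 (blk 14, set 0) → L1-HIT  vc=[6]
9: 0x71 (blk 14, set 0) → L1-HIT  vc=[6]
10: 0x14 (blk 2, set 0) → MISS  vc=[6, 14]
11: 0x37 (blk 6, set 0) → VC-HIT  vc=[2, 14]
12: 0x31 (blk 6, set 0) → L1-HIT  vc=[2, 14]
13: 0x75 (blk 14, set 0) → VC-HIT  vc=[2, 6]
14: 0x74 (blk 14, set 0) → L1-HIT  vc=[2, 6]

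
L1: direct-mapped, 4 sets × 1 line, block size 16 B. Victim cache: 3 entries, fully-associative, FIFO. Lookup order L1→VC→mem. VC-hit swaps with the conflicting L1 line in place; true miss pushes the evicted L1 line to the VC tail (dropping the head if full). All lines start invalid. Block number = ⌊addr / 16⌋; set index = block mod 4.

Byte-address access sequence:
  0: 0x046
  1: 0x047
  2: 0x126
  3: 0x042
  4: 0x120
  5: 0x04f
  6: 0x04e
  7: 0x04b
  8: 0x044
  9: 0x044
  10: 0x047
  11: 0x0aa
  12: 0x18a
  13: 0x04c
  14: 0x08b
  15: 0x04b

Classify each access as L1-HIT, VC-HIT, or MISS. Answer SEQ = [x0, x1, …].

SEQ = [MISS, L1-HIT, MISS, L1-HIT, L1-HIT, L1-HIT, L1-HIT, L1-HIT, L1-HIT, L1-HIT, L1-HIT, MISS, MISS, VC-HIT, MISS, VC-HIT]

#0 0x46→b4/s0 MISS; vc=[]
#1 0x47→b4/s0 L1-HIT; vc=[]
#2 0x126→b18/s2 MISS; vc=[]
#3 0x42→b4/s0 L1-HIT; vc=[]
#4 0x120→b18/s2 L1-HIT; vc=[]
#5 0x4f→b4/s0 L1-HIT; vc=[]
#6 0x4e→b4/s0 L1-HIT; vc=[]
#7 0x4b→b4/s0 L1-HIT; vc=[]
#8 0x44→b4/s0 L1-HIT; vc=[]
#9 0x44→b4/s0 L1-HIT; vc=[]
#10 0x47→b4/s0 L1-HIT; vc=[]
#11 0xaa→b10/s2 MISS; vc=[18]
#12 0x18a→b24/s0 MISS; vc=[18,4]
#13 0x4c→b4/s0 VC-HIT; vc=[18,24]
#14 0x8b→b8/s0 MISS; vc=[18,24,4]
#15 0x4b→b4/s0 VC-HIT; vc=[18,24,8]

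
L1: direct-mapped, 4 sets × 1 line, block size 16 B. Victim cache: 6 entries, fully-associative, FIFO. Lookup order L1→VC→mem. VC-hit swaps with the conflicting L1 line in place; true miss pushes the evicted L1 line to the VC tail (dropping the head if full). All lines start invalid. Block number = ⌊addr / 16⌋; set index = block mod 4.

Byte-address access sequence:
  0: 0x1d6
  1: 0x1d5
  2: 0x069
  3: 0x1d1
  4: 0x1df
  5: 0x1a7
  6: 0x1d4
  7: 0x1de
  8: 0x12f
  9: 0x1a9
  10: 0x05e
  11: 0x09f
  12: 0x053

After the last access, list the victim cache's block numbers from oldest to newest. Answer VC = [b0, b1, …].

  [0] addr=0x1d6 blk=29 s=1: MISS | VC []
  [1] addr=0x1d5 blk=29 s=1: L1-HIT | VC []
  [2] addr=0x69 blk=6 s=2: MISS | VC []
  [3] addr=0x1d1 blk=29 s=1: L1-HIT | VC []
  [4] addr=0x1df blk=29 s=1: L1-HIT | VC []
  [5] addr=0x1a7 blk=26 s=2: MISS | VC [6]
  [6] addr=0x1d4 blk=29 s=1: L1-HIT | VC [6]
  [7] addr=0x1de blk=29 s=1: L1-HIT | VC [6]
  [8] addr=0x12f blk=18 s=2: MISS | VC [6, 26]
  [9] addr=0x1a9 blk=26 s=2: VC-HIT | VC [6, 18]
  [10] addr=0x5e blk=5 s=1: MISS | VC [6, 18, 29]
  [11] addr=0x9f blk=9 s=1: MISS | VC [6, 18, 29, 5]
  [12] addr=0x53 blk=5 s=1: VC-HIT | VC [6, 18, 29, 9]

VC = [6, 18, 29, 9]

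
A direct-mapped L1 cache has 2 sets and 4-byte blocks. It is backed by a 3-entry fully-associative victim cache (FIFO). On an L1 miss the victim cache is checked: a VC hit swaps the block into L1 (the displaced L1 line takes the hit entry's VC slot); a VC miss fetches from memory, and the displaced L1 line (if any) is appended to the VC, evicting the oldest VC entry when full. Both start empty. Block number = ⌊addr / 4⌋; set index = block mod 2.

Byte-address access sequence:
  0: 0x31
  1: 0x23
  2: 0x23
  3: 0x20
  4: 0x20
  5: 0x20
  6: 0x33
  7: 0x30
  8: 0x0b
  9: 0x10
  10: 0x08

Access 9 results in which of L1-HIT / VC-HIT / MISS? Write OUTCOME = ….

OUTCOME = MISS

0: 0x31 (blk 12, set 0) → MISS  vc=[]
1: 0x23 (blk 8, set 0) → MISS  vc=[12]
2: 0x23 (blk 8, set 0) → L1-HIT  vc=[12]
3: 0x20 (blk 8, set 0) → L1-HIT  vc=[12]
4: 0x20 (blk 8, set 0) → L1-HIT  vc=[12]
5: 0x20 (blk 8, set 0) → L1-HIT  vc=[12]
6: 0x33 (blk 12, set 0) → VC-HIT  vc=[8]
7: 0x30 (blk 12, set 0) → L1-HIT  vc=[8]
8: 0xb (blk 2, set 0) → MISS  vc=[8, 12]
9: 0x10 (blk 4, set 0) → MISS  vc=[8, 12, 2]
10: 0x8 (blk 2, set 0) → VC-HIT  vc=[8, 12, 4]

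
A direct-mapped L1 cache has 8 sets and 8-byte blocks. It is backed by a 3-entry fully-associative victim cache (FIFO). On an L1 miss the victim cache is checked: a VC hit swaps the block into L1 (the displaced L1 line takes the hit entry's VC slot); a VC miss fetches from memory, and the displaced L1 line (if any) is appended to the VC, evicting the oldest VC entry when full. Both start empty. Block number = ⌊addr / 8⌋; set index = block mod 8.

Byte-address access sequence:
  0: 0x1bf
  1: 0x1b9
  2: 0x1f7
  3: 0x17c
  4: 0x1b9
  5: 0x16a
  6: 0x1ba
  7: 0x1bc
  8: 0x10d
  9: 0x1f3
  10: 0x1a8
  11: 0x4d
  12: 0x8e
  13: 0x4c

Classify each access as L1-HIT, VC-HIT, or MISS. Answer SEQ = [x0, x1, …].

#0 0x1bf→b55/s7 MISS; vc=[]
#1 0x1b9→b55/s7 L1-HIT; vc=[]
#2 0x1f7→b62/s6 MISS; vc=[]
#3 0x17c→b47/s7 MISS; vc=[55]
#4 0x1b9→b55/s7 VC-HIT; vc=[47]
#5 0x16a→b45/s5 MISS; vc=[47]
#6 0x1ba→b55/s7 L1-HIT; vc=[47]
#7 0x1bc→b55/s7 L1-HIT; vc=[47]
#8 0x10d→b33/s1 MISS; vc=[47]
#9 0x1f3→b62/s6 L1-HIT; vc=[47]
#10 0x1a8→b53/s5 MISS; vc=[47,45]
#11 0x4d→b9/s1 MISS; vc=[47,45,33]
#12 0x8e→b17/s1 MISS; vc=[45,33,9]
#13 0x4c→b9/s1 VC-HIT; vc=[45,33,17]

SEQ = [MISS, L1-HIT, MISS, MISS, VC-HIT, MISS, L1-HIT, L1-HIT, MISS, L1-HIT, MISS, MISS, MISS, VC-HIT]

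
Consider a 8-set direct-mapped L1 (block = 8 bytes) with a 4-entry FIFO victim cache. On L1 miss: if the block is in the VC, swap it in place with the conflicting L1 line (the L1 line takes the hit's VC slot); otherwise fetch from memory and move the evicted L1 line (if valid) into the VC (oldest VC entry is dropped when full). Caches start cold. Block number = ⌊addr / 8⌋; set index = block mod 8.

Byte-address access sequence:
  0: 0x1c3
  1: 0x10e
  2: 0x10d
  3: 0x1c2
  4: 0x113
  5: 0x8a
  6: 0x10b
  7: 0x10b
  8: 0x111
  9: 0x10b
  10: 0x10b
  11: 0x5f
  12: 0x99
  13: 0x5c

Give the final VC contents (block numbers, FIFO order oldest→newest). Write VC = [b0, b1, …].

VC = [17, 19]

0: 0x1c3 (blk 56, set 0) → MISS  vc=[]
1: 0x10e (blk 33, set 1) → MISS  vc=[]
2: 0x10d (blk 33, set 1) → L1-HIT  vc=[]
3: 0x1c2 (blk 56, set 0) → L1-HIT  vc=[]
4: 0x113 (blk 34, set 2) → MISS  vc=[]
5: 0x8a (blk 17, set 1) → MISS  vc=[33]
6: 0x10b (blk 33, set 1) → VC-HIT  vc=[17]
7: 0x10b (blk 33, set 1) → L1-HIT  vc=[17]
8: 0x111 (blk 34, set 2) → L1-HIT  vc=[17]
9: 0x10b (blk 33, set 1) → L1-HIT  vc=[17]
10: 0x10b (blk 33, set 1) → L1-HIT  vc=[17]
11: 0x5f (blk 11, set 3) → MISS  vc=[17]
12: 0x99 (blk 19, set 3) → MISS  vc=[17, 11]
13: 0x5c (blk 11, set 3) → VC-HIT  vc=[17, 19]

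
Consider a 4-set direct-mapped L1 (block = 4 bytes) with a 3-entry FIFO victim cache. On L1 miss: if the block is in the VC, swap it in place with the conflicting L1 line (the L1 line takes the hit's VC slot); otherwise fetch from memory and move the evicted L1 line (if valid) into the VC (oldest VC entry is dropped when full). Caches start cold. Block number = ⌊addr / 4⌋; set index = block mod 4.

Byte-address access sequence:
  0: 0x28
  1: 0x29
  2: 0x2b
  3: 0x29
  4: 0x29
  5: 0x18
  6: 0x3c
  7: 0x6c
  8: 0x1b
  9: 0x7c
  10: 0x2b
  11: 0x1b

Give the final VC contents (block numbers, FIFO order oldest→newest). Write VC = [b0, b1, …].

0: 0x28 (blk 10, set 2) → MISS  vc=[]
1: 0x29 (blk 10, set 2) → L1-HIT  vc=[]
2: 0x2b (blk 10, set 2) → L1-HIT  vc=[]
3: 0x29 (blk 10, set 2) → L1-HIT  vc=[]
4: 0x29 (blk 10, set 2) → L1-HIT  vc=[]
5: 0x18 (blk 6, set 2) → MISS  vc=[10]
6: 0x3c (blk 15, set 3) → MISS  vc=[10]
7: 0x6c (blk 27, set 3) → MISS  vc=[10, 15]
8: 0x1b (blk 6, set 2) → L1-HIT  vc=[10, 15]
9: 0x7c (blk 31, set 3) → MISS  vc=[10, 15, 27]
10: 0x2b (blk 10, set 2) → VC-HIT  vc=[6, 15, 27]
11: 0x1b (blk 6, set 2) → VC-HIT  vc=[10, 15, 27]

VC = [10, 15, 27]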